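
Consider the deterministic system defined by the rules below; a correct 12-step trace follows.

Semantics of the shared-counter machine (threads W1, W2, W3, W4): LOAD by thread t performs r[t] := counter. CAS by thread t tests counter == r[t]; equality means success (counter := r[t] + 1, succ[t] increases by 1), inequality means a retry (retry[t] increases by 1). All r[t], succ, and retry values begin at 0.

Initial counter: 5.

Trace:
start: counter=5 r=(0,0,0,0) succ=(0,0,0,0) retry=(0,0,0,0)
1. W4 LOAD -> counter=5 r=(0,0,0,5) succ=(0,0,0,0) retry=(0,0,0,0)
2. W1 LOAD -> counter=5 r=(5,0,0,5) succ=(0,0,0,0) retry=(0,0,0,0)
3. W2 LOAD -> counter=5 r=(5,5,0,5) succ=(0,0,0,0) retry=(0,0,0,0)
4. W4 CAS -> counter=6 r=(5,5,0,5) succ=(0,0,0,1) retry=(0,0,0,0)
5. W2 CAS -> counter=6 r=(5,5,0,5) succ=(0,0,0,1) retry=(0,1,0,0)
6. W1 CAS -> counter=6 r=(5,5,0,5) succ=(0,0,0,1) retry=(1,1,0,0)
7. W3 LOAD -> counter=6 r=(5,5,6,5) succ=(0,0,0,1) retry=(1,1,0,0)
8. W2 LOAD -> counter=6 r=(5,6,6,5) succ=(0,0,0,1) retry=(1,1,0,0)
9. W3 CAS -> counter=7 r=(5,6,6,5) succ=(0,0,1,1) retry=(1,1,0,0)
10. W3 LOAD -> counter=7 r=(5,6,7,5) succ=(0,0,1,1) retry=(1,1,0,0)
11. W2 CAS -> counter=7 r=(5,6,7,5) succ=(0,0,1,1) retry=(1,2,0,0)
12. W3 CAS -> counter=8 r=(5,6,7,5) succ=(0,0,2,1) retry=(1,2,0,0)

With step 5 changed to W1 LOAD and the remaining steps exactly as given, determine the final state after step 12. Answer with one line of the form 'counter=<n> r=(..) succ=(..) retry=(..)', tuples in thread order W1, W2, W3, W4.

(re-executing from step 5 with the substitution; state before step 5: counter=6 r=(5,5,0,5) succ=(0,0,0,1) retry=(0,0,0,0))
5. W1 LOAD -> counter=6 r=(6,5,0,5) succ=(0,0,0,1) retry=(0,0,0,0)
6. W1 CAS -> counter=7 r=(6,5,0,5) succ=(1,0,0,1) retry=(0,0,0,0)
7. W3 LOAD -> counter=7 r=(6,5,7,5) succ=(1,0,0,1) retry=(0,0,0,0)
8. W2 LOAD -> counter=7 r=(6,7,7,5) succ=(1,0,0,1) retry=(0,0,0,0)
9. W3 CAS -> counter=8 r=(6,7,7,5) succ=(1,0,1,1) retry=(0,0,0,0)
10. W3 LOAD -> counter=8 r=(6,7,8,5) succ=(1,0,1,1) retry=(0,0,0,0)
11. W2 CAS -> counter=8 r=(6,7,8,5) succ=(1,0,1,1) retry=(0,1,0,0)
12. W3 CAS -> counter=9 r=(6,7,8,5) succ=(1,0,2,1) retry=(0,1,0,0)

counter=9 r=(6,7,8,5) succ=(1,0,2,1) retry=(0,1,0,0)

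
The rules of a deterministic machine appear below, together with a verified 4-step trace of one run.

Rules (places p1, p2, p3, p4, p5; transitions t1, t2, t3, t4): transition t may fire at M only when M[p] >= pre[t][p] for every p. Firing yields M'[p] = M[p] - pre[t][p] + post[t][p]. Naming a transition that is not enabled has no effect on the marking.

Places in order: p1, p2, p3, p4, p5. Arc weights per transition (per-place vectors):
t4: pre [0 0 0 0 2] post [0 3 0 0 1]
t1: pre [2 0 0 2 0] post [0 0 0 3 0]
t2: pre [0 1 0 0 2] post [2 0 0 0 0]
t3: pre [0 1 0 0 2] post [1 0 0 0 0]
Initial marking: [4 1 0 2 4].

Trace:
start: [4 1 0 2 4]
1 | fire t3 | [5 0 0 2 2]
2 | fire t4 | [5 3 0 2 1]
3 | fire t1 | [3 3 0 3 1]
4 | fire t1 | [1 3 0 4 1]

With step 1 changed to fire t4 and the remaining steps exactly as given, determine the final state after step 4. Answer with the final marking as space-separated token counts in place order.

0 7 0 4 2

(re-executing from step 1 with the substitution; state before step 1: [4 1 0 2 4])
1 | fire t4 | [4 4 0 2 3]
2 | fire t4 | [4 7 0 2 2]
3 | fire t1 | [2 7 0 3 2]
4 | fire t1 | [0 7 0 4 2]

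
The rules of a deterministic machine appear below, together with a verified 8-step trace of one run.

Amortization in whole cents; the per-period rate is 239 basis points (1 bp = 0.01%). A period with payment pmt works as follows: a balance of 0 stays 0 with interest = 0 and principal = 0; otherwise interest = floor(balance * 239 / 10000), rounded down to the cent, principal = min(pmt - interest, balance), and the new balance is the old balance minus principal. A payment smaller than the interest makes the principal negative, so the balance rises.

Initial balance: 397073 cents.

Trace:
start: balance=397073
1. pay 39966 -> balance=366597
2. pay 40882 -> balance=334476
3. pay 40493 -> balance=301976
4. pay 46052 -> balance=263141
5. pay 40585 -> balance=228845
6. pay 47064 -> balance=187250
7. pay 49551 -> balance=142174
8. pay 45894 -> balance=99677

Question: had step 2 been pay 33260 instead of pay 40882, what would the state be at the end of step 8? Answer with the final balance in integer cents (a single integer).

(re-executing from step 2 with the substitution; state before step 2: balance=366597)
2. pay 33260 -> balance=342098
3. pay 40493 -> balance=309781
4. pay 46052 -> balance=271132
5. pay 40585 -> balance=237027
6. pay 47064 -> balance=195627
7. pay 49551 -> balance=150751
8. pay 45894 -> balance=108459

108459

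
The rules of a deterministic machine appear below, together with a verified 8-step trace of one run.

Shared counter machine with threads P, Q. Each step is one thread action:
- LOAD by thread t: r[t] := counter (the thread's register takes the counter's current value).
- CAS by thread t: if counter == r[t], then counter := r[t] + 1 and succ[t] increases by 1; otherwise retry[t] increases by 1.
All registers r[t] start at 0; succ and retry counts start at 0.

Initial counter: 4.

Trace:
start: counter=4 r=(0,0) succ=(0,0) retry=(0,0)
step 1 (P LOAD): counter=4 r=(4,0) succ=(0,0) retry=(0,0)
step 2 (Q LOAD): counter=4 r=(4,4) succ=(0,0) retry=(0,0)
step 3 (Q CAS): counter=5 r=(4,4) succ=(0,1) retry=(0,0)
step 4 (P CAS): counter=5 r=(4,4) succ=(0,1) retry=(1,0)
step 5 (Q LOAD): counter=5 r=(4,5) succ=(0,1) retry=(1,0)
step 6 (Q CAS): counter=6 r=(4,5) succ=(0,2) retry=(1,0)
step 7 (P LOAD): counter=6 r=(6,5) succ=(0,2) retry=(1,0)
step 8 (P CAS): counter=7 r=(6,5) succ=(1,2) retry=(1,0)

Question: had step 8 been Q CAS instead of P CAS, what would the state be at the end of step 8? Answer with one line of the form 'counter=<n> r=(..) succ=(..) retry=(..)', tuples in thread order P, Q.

counter=6 r=(6,5) succ=(0,2) retry=(1,1)

(re-executing from step 8 with the substitution; state before step 8: counter=6 r=(6,5) succ=(0,2) retry=(1,0))
step 8 (Q CAS): counter=6 r=(6,5) succ=(0,2) retry=(1,1)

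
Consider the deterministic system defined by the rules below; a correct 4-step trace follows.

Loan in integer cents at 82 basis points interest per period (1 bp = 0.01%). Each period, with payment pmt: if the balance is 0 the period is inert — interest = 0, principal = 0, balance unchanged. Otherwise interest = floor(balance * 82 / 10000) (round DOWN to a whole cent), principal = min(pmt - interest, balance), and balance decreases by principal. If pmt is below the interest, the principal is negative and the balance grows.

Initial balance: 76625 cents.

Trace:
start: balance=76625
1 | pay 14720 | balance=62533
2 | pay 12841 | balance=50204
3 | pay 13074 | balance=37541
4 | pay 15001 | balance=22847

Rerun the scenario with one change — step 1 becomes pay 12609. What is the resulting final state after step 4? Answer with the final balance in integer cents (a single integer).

25012

(re-executing from step 1 with the substitution; state before step 1: balance=76625)
1 | pay 12609 | balance=64644
2 | pay 12841 | balance=52333
3 | pay 13074 | balance=39688
4 | pay 15001 | balance=25012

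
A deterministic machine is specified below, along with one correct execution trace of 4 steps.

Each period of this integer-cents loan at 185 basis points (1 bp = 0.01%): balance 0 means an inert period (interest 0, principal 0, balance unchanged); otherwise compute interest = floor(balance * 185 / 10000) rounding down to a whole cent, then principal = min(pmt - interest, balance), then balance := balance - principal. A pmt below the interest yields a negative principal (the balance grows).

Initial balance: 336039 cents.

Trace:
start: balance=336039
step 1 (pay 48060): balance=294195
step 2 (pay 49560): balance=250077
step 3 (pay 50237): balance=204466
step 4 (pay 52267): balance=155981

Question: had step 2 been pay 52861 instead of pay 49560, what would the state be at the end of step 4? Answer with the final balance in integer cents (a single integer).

152557

(re-executing from step 2 with the substitution; state before step 2: balance=294195)
step 2 (pay 52861): balance=246776
step 3 (pay 50237): balance=201104
step 4 (pay 52267): balance=152557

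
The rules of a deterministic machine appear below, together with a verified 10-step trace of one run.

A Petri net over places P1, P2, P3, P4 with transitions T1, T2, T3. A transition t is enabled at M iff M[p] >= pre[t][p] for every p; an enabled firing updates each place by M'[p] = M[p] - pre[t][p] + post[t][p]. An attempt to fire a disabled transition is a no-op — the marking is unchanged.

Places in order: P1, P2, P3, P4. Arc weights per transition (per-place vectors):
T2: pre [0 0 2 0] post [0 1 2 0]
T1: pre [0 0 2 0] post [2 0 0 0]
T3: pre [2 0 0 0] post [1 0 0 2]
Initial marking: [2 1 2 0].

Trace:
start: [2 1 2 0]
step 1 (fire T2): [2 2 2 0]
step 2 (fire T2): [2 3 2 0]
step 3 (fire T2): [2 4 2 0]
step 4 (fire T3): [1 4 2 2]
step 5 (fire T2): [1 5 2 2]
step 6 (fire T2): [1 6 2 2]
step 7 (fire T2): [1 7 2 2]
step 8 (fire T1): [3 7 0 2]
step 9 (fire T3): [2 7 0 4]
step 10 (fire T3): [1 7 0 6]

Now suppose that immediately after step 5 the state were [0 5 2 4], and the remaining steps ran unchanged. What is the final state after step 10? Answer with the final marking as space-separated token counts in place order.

1 7 0 6

state after step 5 := [0 5 2 4]
step 6 (fire T2): [0 6 2 4]
step 7 (fire T2): [0 7 2 4]
step 8 (fire T1): [2 7 0 4]
step 9 (fire T3): [1 7 0 6]
step 10 (fire T3): [1 7 0 6]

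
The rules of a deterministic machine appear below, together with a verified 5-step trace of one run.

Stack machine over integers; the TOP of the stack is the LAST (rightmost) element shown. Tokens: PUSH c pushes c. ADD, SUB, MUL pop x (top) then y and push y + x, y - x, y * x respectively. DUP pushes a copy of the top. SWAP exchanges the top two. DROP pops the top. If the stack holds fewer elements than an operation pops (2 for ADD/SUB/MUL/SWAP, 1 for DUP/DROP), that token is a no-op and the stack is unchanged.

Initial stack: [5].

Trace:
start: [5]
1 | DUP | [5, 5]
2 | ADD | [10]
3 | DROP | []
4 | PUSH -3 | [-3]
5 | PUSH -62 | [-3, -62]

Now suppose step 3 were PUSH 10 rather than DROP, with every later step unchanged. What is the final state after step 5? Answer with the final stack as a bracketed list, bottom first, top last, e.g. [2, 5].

(re-executing from step 3 with the substitution; state before step 3: [10])
3 | PUSH 10 | [10, 10]
4 | PUSH -3 | [10, 10, -3]
5 | PUSH -62 | [10, 10, -3, -62]

[10, 10, -3, -62]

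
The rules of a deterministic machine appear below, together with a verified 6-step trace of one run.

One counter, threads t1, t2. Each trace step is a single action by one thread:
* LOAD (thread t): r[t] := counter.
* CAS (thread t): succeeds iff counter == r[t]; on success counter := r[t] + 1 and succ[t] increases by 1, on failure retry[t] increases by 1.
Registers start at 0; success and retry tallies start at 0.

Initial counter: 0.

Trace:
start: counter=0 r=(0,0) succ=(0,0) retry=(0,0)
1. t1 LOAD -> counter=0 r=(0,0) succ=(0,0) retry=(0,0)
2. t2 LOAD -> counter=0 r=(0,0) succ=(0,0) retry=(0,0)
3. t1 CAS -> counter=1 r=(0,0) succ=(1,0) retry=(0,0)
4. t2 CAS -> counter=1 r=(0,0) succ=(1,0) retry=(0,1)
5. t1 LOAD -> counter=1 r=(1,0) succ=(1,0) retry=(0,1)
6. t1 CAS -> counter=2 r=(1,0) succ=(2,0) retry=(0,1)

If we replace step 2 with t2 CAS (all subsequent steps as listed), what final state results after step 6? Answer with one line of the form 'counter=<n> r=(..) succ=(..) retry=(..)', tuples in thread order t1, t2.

(re-executing from step 2 with the substitution; state before step 2: counter=0 r=(0,0) succ=(0,0) retry=(0,0))
2. t2 CAS -> counter=1 r=(0,0) succ=(0,1) retry=(0,0)
3. t1 CAS -> counter=1 r=(0,0) succ=(0,1) retry=(1,0)
4. t2 CAS -> counter=1 r=(0,0) succ=(0,1) retry=(1,1)
5. t1 LOAD -> counter=1 r=(1,0) succ=(0,1) retry=(1,1)
6. t1 CAS -> counter=2 r=(1,0) succ=(1,1) retry=(1,1)

counter=2 r=(1,0) succ=(1,1) retry=(1,1)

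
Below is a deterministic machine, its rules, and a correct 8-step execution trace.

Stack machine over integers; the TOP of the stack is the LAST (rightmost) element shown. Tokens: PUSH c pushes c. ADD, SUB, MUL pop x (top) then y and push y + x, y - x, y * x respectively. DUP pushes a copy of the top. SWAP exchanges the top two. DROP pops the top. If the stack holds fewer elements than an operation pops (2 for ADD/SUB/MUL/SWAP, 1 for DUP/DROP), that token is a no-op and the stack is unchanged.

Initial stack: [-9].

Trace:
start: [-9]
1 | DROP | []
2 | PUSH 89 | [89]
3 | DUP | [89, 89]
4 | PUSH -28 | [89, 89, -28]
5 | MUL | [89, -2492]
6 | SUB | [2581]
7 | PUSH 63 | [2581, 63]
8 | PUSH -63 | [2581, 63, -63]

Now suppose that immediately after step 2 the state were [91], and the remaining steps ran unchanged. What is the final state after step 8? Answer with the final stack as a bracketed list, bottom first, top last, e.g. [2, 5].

state after step 2 := [91]
3 | DUP | [91, 91]
4 | PUSH -28 | [91, 91, -28]
5 | MUL | [91, -2548]
6 | SUB | [2639]
7 | PUSH 63 | [2639, 63]
8 | PUSH -63 | [2639, 63, -63]

[2639, 63, -63]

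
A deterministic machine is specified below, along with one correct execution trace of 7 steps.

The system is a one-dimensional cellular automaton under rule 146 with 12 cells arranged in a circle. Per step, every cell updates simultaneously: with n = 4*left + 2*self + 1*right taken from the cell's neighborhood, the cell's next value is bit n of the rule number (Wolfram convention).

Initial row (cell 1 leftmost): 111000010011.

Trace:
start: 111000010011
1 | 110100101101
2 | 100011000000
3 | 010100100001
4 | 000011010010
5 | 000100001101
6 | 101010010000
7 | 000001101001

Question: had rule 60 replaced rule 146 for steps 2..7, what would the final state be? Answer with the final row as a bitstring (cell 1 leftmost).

(re-executing steps 2..7 under rule 60; state before step 2: 110100101101)
2 | 001110111011
3 | 101001100110
4 | 111101010101
5 | 000011111111
6 | 100010000000
7 | 110011000000

110011000000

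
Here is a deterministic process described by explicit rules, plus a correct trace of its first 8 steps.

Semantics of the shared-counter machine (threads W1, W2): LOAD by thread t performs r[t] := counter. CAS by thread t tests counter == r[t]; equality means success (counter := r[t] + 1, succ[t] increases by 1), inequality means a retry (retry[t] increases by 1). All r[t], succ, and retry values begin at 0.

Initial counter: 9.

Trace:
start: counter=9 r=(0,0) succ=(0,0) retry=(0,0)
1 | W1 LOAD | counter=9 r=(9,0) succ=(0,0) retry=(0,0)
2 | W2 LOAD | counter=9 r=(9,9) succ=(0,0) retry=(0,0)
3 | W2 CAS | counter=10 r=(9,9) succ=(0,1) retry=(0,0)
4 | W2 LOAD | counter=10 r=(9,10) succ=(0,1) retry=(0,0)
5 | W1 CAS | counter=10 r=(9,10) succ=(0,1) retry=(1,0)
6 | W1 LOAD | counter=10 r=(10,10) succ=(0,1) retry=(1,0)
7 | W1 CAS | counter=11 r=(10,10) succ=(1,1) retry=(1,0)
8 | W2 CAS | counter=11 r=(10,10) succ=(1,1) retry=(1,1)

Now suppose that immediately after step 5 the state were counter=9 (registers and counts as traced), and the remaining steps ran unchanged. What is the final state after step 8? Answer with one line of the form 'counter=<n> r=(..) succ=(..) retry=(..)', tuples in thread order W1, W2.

state after step 5 := counter=9 r=(9,10) succ=(0,1) retry=(1,0)
6 | W1 LOAD | counter=9 r=(9,10) succ=(0,1) retry=(1,0)
7 | W1 CAS | counter=10 r=(9,10) succ=(1,1) retry=(1,0)
8 | W2 CAS | counter=11 r=(9,10) succ=(1,2) retry=(1,0)

counter=11 r=(9,10) succ=(1,2) retry=(1,0)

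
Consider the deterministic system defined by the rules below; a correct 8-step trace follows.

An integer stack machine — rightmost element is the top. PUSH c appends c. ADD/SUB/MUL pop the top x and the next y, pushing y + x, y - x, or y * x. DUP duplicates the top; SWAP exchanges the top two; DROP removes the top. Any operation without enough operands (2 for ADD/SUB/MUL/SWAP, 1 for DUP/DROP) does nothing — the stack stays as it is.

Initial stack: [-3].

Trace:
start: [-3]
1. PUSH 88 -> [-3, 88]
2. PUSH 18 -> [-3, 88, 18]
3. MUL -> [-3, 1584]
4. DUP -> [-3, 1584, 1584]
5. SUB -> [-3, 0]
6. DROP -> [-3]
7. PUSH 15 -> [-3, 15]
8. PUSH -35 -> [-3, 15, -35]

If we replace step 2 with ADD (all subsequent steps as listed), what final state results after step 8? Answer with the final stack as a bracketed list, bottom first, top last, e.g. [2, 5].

[15, -35]

(re-executing from step 2 with the substitution; state before step 2: [-3, 88])
2. ADD -> [85]
3. MUL -> [85]
4. DUP -> [85, 85]
5. SUB -> [0]
6. DROP -> []
7. PUSH 15 -> [15]
8. PUSH -35 -> [15, -35]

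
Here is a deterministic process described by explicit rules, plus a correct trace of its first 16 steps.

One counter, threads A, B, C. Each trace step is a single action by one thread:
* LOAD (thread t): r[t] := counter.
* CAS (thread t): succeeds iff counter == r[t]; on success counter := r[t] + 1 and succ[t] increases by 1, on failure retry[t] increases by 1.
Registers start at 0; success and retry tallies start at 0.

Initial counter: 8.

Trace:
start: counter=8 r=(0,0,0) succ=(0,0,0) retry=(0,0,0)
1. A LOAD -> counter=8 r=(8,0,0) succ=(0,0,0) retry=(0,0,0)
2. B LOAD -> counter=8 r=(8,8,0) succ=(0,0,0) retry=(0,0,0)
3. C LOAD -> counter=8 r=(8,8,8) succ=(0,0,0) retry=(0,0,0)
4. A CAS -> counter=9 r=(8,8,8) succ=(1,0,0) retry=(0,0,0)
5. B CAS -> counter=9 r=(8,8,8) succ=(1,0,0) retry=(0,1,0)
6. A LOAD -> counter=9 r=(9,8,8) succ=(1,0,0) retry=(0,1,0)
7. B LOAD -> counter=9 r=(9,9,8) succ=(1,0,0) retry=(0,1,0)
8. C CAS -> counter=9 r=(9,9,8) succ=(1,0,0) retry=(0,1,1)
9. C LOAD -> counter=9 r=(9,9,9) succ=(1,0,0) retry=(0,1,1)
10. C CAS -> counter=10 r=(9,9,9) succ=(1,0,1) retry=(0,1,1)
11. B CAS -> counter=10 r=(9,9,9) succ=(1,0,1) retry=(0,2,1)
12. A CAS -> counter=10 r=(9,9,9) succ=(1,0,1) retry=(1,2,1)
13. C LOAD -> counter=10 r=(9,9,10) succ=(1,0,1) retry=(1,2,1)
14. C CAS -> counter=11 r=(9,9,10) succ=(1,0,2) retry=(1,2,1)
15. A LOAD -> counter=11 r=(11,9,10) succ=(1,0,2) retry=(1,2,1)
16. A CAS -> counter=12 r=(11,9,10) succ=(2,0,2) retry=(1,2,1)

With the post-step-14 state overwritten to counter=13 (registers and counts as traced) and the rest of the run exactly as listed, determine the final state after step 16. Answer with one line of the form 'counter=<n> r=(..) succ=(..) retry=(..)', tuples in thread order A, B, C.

state after step 14 := counter=13 r=(9,9,10) succ=(1,0,2) retry=(1,2,1)
15. A LOAD -> counter=13 r=(13,9,10) succ=(1,0,2) retry=(1,2,1)
16. A CAS -> counter=14 r=(13,9,10) succ=(2,0,2) retry=(1,2,1)

counter=14 r=(13,9,10) succ=(2,0,2) retry=(1,2,1)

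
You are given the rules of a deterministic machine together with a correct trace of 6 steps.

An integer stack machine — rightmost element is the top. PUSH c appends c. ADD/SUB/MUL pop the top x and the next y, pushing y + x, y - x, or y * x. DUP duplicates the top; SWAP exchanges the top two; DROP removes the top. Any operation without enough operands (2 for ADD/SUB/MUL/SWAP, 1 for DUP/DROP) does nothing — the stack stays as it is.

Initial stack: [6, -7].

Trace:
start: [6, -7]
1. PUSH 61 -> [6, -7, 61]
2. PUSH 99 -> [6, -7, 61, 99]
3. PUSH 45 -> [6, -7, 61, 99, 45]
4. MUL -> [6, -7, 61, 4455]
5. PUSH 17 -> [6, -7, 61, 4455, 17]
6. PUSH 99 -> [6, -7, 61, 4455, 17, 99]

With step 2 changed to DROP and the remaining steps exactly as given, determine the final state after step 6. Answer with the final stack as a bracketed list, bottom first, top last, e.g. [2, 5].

(re-executing from step 2 with the substitution; state before step 2: [6, -7, 61])
2. DROP -> [6, -7]
3. PUSH 45 -> [6, -7, 45]
4. MUL -> [6, -315]
5. PUSH 17 -> [6, -315, 17]
6. PUSH 99 -> [6, -315, 17, 99]

[6, -315, 17, 99]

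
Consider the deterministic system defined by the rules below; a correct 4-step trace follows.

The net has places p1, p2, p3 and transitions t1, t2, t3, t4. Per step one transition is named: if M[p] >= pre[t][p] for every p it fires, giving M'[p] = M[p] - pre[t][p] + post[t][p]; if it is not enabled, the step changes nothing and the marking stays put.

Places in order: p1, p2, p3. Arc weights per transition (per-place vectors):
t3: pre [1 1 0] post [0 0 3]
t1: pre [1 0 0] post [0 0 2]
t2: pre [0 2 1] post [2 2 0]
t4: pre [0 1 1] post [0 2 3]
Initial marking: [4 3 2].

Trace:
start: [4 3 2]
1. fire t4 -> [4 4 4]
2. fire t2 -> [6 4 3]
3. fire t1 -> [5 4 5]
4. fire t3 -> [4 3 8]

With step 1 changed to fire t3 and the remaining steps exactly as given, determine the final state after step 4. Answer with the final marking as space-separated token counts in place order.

3 1 9

(re-executing from step 1 with the substitution; state before step 1: [4 3 2])
1. fire t3 -> [3 2 5]
2. fire t2 -> [5 2 4]
3. fire t1 -> [4 2 6]
4. fire t3 -> [3 1 9]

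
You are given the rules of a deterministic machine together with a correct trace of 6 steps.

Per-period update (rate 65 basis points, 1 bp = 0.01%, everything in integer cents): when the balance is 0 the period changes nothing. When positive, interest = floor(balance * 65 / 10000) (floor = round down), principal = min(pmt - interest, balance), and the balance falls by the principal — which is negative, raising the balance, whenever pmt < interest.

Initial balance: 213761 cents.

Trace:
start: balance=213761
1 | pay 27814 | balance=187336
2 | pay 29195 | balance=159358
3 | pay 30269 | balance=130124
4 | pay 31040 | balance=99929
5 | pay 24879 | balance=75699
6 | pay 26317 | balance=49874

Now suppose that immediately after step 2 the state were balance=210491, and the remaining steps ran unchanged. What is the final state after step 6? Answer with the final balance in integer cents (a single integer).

state after step 2 := balance=210491
3 | pay 30269 | balance=181590
4 | pay 31040 | balance=151730
5 | pay 24879 | balance=127837
6 | pay 26317 | balance=102350

102350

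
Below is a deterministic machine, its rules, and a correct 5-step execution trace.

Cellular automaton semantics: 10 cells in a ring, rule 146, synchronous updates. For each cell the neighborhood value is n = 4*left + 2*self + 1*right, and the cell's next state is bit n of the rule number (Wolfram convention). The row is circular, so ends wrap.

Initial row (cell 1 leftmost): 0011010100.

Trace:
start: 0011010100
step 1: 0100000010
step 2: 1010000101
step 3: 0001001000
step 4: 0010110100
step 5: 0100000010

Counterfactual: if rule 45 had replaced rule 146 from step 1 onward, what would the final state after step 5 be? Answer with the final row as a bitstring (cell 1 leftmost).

0001011000

(re-executing steps 1..5 under rule 45; state before step 1: 0011010100)
step 1: 1010111101
step 2: 0111100011
step 3: 1100001010
step 4: 1001101111
step 5: 0001011000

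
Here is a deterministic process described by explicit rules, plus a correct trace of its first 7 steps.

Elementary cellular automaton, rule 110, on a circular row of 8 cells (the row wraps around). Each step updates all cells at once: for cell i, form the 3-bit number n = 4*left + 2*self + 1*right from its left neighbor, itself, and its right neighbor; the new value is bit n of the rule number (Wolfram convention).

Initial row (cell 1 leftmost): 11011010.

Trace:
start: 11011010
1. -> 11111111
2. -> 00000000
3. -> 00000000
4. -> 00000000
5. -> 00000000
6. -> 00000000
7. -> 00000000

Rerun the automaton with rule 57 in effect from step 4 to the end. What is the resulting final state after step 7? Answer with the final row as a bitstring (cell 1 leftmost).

00000000

(re-executing steps 4..7 under rule 57; state before step 4: 00000000)
4. -> 11111111
5. -> 00000000
6. -> 11111111
7. -> 00000000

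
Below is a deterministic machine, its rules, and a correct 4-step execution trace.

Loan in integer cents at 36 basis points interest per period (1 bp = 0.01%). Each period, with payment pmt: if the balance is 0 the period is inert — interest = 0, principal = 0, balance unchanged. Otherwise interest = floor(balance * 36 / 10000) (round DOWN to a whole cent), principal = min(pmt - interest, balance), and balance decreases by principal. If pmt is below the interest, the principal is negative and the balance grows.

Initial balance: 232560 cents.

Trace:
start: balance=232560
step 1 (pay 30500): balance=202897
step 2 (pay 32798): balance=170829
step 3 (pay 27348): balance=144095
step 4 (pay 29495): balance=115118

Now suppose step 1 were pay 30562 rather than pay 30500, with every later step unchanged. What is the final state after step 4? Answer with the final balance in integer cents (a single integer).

(re-executing from step 1 with the substitution; state before step 1: balance=232560)
step 1 (pay 30562): balance=202835
step 2 (pay 32798): balance=170767
step 3 (pay 27348): balance=144033
step 4 (pay 29495): balance=115056

115056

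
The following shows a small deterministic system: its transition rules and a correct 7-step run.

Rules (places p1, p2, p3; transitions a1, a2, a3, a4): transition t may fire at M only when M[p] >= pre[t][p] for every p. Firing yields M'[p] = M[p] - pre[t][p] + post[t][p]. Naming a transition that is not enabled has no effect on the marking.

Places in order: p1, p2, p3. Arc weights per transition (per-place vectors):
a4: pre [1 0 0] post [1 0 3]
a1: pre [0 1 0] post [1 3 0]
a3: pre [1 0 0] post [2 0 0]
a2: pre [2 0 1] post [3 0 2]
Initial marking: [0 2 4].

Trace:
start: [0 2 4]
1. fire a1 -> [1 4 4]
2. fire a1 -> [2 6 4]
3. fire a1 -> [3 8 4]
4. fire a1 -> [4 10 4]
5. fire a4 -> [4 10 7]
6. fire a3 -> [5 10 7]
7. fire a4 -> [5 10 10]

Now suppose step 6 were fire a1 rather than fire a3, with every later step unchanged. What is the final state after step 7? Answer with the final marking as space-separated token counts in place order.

(re-executing from step 6 with the substitution; state before step 6: [4 10 7])
6. fire a1 -> [5 12 7]
7. fire a4 -> [5 12 10]

5 12 10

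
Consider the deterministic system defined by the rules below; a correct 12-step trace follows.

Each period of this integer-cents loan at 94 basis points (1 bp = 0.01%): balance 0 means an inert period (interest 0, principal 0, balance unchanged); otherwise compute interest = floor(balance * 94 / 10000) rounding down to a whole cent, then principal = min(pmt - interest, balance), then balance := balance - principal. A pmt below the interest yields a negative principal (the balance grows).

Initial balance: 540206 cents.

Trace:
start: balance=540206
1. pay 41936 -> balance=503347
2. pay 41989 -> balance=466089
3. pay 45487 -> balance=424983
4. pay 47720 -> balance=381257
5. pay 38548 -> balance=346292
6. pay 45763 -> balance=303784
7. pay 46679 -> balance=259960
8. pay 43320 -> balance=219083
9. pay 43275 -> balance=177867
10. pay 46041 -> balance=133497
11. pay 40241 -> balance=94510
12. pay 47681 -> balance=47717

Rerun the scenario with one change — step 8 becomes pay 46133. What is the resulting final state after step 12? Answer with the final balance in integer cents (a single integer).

(re-executing from step 8 with the substitution; state before step 8: balance=259960)
8. pay 46133 -> balance=216270
9. pay 43275 -> balance=175027
10. pay 46041 -> balance=130631
11. pay 40241 -> balance=91617
12. pay 47681 -> balance=44797

44797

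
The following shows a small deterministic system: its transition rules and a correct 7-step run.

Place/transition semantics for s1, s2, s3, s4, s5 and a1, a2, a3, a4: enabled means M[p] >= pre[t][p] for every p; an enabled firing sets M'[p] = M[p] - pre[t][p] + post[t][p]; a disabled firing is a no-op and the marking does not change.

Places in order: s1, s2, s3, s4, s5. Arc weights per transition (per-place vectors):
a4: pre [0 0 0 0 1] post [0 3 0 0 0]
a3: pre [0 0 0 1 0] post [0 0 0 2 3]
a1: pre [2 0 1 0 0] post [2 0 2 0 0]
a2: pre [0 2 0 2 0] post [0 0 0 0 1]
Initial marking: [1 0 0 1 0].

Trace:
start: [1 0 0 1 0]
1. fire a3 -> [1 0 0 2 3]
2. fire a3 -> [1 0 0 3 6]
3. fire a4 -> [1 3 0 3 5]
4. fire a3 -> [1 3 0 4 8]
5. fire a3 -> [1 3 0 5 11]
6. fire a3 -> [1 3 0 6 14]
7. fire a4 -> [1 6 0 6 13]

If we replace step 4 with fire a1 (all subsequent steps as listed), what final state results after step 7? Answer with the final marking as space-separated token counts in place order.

1 6 0 5 10

(re-executing from step 4 with the substitution; state before step 4: [1 3 0 3 5])
4. fire a1 -> [1 3 0 3 5]
5. fire a3 -> [1 3 0 4 8]
6. fire a3 -> [1 3 0 5 11]
7. fire a4 -> [1 6 0 5 10]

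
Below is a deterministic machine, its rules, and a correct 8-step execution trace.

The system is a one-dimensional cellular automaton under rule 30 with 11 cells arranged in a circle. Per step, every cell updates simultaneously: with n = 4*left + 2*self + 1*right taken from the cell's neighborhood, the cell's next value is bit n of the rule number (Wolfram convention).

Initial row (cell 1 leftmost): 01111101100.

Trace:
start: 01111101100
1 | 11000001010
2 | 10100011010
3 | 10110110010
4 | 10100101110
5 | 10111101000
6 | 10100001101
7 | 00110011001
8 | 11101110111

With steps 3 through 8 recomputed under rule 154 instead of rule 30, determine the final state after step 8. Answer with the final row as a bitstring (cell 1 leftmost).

(re-executing steps 3..8 under rule 154; state before step 3: 10100011010)
3 | 00010110000
4 | 00100101000
5 | 01011000100
6 | 10010101010
7 | 01100000000
8 | 11010000000

11010000000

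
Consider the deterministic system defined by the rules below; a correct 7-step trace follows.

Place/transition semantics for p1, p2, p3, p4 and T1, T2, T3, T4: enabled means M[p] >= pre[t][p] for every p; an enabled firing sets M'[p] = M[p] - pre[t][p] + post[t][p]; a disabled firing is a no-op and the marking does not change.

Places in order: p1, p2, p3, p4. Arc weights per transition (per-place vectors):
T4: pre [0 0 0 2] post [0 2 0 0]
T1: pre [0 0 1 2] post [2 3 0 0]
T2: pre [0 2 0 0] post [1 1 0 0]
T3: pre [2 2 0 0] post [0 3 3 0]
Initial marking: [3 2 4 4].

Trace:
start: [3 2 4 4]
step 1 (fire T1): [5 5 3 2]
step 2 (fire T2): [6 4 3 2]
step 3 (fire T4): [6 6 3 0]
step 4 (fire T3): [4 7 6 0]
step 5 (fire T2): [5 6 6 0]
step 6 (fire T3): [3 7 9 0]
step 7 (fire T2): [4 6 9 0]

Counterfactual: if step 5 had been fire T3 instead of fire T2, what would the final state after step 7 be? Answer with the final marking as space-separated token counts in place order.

1 8 12 0

(re-executing from step 5 with the substitution; state before step 5: [4 7 6 0])
step 5 (fire T3): [2 8 9 0]
step 6 (fire T3): [0 9 12 0]
step 7 (fire T2): [1 8 12 0]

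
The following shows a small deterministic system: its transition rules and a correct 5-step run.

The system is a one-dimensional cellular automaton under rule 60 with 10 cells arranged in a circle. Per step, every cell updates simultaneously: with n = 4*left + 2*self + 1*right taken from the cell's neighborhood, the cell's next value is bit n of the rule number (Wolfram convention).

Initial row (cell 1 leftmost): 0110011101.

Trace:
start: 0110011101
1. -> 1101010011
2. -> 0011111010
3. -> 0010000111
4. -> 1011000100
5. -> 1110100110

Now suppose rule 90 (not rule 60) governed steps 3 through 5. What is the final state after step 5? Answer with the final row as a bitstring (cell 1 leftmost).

(re-executing steps 3..5 under rule 90; state before step 3: 0011111010)
3. -> 0110001001
4. -> 0111010110
5. -> 1101000111

1101000111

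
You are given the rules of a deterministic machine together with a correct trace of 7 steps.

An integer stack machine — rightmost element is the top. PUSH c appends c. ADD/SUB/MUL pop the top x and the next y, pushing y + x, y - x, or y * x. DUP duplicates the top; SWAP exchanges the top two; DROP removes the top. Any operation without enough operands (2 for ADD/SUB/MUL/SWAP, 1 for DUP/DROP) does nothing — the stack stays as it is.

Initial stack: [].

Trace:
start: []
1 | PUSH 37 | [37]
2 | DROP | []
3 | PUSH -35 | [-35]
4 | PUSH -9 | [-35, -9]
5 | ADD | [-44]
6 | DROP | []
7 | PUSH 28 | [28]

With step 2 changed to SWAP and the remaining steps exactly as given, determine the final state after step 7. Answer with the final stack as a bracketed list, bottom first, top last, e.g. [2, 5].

[37, 28]

(re-executing from step 2 with the substitution; state before step 2: [37])
2 | SWAP | [37]
3 | PUSH -35 | [37, -35]
4 | PUSH -9 | [37, -35, -9]
5 | ADD | [37, -44]
6 | DROP | [37]
7 | PUSH 28 | [37, 28]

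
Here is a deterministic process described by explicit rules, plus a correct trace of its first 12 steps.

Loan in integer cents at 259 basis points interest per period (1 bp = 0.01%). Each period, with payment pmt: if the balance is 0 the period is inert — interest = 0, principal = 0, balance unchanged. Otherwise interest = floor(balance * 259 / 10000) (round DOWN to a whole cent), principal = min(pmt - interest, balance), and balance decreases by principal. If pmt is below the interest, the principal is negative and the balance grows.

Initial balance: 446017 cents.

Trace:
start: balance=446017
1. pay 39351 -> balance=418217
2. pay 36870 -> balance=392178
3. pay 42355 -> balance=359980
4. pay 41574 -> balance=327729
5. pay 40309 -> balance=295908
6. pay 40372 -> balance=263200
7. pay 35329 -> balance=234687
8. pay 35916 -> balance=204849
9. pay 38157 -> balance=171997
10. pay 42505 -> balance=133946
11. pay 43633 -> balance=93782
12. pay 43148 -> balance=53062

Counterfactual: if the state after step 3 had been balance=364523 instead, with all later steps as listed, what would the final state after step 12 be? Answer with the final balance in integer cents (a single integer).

58779

state after step 3 := balance=364523
4. pay 41574 -> balance=332390
5. pay 40309 -> balance=300689
6. pay 40372 -> balance=268104
7. pay 35329 -> balance=239718
8. pay 35916 -> balance=210010
9. pay 38157 -> balance=177292
10. pay 42505 -> balance=139378
11. pay 43633 -> balance=99354
12. pay 43148 -> balance=58779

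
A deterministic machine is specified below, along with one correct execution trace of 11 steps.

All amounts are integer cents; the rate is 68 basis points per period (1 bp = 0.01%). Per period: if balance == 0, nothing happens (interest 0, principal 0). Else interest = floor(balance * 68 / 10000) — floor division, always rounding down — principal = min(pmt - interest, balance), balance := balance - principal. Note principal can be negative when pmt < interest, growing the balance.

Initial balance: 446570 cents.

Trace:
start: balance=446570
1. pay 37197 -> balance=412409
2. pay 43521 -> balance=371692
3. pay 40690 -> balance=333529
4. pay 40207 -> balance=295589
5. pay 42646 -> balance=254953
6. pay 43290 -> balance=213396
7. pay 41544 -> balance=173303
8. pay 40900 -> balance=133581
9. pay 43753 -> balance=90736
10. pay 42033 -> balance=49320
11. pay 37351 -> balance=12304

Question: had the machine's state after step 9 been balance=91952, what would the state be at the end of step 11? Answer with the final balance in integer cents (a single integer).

state after step 9 := balance=91952
10. pay 42033 -> balance=50544
11. pay 37351 -> balance=13536

13536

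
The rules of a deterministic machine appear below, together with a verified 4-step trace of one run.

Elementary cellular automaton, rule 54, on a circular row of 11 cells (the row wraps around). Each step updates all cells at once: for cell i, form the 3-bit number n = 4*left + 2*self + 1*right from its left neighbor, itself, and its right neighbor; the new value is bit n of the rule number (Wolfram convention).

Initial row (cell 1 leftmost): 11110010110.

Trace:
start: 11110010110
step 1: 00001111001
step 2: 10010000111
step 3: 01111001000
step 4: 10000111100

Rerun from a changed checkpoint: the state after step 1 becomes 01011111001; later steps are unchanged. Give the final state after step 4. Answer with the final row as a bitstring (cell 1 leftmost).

state after step 1 := 01011111001
step 2: 11100000111
step 3: 00010001000
step 4: 00111011100

00111011100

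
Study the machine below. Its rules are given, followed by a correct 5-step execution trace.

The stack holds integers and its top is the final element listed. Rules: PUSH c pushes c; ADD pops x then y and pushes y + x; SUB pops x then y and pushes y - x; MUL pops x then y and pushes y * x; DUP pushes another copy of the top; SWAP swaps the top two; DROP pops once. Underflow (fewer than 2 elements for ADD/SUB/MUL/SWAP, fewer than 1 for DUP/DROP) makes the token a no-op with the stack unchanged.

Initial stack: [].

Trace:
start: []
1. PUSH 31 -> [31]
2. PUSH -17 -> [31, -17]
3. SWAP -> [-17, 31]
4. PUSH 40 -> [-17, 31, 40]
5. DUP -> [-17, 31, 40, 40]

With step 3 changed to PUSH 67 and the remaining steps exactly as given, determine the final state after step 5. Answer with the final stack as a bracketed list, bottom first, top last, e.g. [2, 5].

[31, -17, 67, 40, 40]

(re-executing from step 3 with the substitution; state before step 3: [31, -17])
3. PUSH 67 -> [31, -17, 67]
4. PUSH 40 -> [31, -17, 67, 40]
5. DUP -> [31, -17, 67, 40, 40]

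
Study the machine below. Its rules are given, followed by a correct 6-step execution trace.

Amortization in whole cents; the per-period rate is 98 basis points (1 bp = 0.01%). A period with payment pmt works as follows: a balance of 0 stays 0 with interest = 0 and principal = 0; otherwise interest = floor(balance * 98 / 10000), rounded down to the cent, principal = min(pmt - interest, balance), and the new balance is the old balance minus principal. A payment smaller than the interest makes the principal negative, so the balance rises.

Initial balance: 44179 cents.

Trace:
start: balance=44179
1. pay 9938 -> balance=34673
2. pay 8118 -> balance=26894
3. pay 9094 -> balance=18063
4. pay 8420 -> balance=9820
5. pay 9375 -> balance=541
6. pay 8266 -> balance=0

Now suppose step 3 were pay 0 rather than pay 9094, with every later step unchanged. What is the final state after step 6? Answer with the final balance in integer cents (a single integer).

1644

(re-executing from step 3 with the substitution; state before step 3: balance=26894)
3. pay 0 -> balance=27157
4. pay 8420 -> balance=19003
5. pay 9375 -> balance=9814
6. pay 8266 -> balance=1644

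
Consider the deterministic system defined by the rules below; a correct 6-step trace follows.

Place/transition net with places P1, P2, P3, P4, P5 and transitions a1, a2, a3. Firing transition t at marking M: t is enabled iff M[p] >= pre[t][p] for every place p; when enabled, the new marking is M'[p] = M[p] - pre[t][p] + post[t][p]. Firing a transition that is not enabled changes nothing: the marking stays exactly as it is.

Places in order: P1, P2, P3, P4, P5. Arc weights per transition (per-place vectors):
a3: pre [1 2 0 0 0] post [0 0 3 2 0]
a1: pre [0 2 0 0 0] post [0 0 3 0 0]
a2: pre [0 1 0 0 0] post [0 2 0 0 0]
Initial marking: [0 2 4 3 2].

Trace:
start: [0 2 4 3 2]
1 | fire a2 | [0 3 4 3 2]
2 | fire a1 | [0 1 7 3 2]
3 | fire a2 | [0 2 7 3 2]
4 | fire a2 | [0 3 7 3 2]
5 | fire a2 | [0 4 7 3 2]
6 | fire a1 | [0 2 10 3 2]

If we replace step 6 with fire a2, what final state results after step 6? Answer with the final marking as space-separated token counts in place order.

0 5 7 3 2

(re-executing from step 6 with the substitution; state before step 6: [0 4 7 3 2])
6 | fire a2 | [0 5 7 3 2]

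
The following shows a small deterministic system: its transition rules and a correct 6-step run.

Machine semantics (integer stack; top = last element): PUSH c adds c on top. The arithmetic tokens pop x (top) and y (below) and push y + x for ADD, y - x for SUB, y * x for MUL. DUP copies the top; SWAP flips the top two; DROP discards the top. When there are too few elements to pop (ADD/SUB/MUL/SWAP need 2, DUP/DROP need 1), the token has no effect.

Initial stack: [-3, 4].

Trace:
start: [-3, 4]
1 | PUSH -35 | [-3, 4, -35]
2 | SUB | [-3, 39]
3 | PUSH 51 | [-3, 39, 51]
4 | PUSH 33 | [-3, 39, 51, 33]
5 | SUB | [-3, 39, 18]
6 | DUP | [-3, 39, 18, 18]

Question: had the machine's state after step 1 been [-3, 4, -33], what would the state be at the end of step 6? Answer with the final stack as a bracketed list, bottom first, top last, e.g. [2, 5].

state after step 1 := [-3, 4, -33]
2 | SUB | [-3, 37]
3 | PUSH 51 | [-3, 37, 51]
4 | PUSH 33 | [-3, 37, 51, 33]
5 | SUB | [-3, 37, 18]
6 | DUP | [-3, 37, 18, 18]

[-3, 37, 18, 18]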